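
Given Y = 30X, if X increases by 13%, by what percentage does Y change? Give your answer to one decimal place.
13.0%

For Y = 30X:
If X → X(1 + 0.13)
Then Y → Y · (1 + 0.13)^1
     = Y · 1.1300

Percentage change = ((1 + 0.13)^1 − 1) × 100% = 13.0%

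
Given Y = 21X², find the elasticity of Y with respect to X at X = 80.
Elasticity = 2

Elasticity = (dY/dX) · (X/Y)

dY/dX = 42·X
At X = 80: dY/dX = 3360, Y = 134400

Elasticity = 3360 · (80 / 134400) = 2

Interpretation: for a small percentage change in X, the percentage change in Y is approximately 2.00 times as large.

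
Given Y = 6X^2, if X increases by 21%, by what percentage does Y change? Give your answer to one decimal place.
46.4%

For Y = 6X^2:
If X → X(1 + 0.21)
Then Y → Y · (1 + 0.21)^2
     = Y · 1.4641

Percentage change = ((1 + 0.21)^2 − 1) × 100% ≈ 46.4%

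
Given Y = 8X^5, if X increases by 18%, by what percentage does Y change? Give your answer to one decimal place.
128.8%

For Y = 8X^5:
If X → X(1 + 0.18)
Then Y → Y · (1 + 0.18)^5
     ≈ Y · 2.2878

Percentage change = ((1 + 0.18)^5 − 1) × 100% ≈ 128.8%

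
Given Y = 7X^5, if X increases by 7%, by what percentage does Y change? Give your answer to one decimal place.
40.3%

For Y = 7X^5:
If X → X(1 + 0.07)
Then Y → Y · (1 + 0.07)^5
     ≈ Y · 1.4026

Percentage change = ((1 + 0.07)^5 − 1) × 100% ≈ 40.3%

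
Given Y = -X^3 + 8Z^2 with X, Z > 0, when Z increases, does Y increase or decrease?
Y increases

Taking the partial derivative:
∂Y/∂Z = 16Z

∂Y/∂Z = 16Z > 0 (assuming positive values)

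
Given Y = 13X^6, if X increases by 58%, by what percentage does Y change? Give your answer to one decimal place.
1455.8%

For Y = 13X^6:
If X → X(1 + 0.58)
Then Y → Y · (1 + 0.58)^6
     ≈ Y · 15.5576

Percentage change = ((1 + 0.58)^6 − 1) × 100% ≈ 1455.8%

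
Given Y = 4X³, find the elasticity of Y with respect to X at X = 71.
Elasticity = 3

Elasticity = (dY/dX) · (X/Y)

dY/dX = 12·X²
At X = 71: dY/dX = 60492, Y = 1431644

Elasticity = 60492 · (71 / 1431644) = 3

Interpretation: for a small percentage change in X, the percentage change in Y is approximately 3.00 times as large.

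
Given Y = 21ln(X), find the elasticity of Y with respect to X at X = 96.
Elasticity = 1/ln(96) ≈ 0.2191

Elasticity = (dY/dX) · (X/Y)

dY/dX = 21/X
At X = 96: dY/dX = 7/32, Y = 21·ln(96)

Elasticity = (7/32) · (96 / (21·ln(96))) = 1/ln(96) ≈ 0.2191

Interpretation: for a small percentage change in X, the percentage change in Y is approximately 0.22 times as large.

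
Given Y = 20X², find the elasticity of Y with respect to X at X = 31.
Elasticity = 2

Elasticity = (dY/dX) · (X/Y)

dY/dX = 40·X
At X = 31: dY/dX = 1240, Y = 19220

Elasticity = 1240 · (31 / 19220) = 2

Interpretation: for a small percentage change in X, the percentage change in Y is approximately 2.00 times as large.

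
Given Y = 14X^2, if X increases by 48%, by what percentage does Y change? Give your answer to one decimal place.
119.0%

For Y = 14X^2:
If X → X(1 + 0.48)
Then Y → Y · (1 + 0.48)^2
     = Y · 2.1904

Percentage change = ((1 + 0.48)^2 − 1) × 100% ≈ 119.0%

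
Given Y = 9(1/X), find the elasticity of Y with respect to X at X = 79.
Elasticity = -1

Elasticity = (dY/dX) · (X/Y)

dY/dX = -9/X²
At X = 79: dY/dX = -9/6241, Y = 9/79

Elasticity = (-9/6241) · (79 / (9/79)) = -1

Interpretation: for a small percentage change in X, the percentage change in Y is approximately -1.00 times as large.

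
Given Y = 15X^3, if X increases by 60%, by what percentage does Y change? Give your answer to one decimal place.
309.6%

For Y = 15X^3:
If X → X(1 + 0.6)
Then Y → Y · (1 + 0.6)^3
     = Y · 4.0960

Percentage change = ((1 + 0.6)^3 − 1) × 100% = 309.6%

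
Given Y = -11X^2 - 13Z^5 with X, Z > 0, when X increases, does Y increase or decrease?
Y decreases

Taking the partial derivative:
∂Y/∂X = -22X

∂Y/∂X = -22X < 0 (assuming positive values)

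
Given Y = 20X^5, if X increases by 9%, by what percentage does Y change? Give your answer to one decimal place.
53.9%

For Y = 20X^5:
If X → X(1 + 0.09)
Then Y → Y · (1 + 0.09)^5
     ≈ Y · 1.5386

Percentage change = ((1 + 0.09)^5 − 1) × 100% ≈ 53.9%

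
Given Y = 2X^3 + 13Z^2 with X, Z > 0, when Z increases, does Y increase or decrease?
Y increases

Taking the partial derivative:
∂Y/∂Z = 26Z

∂Y/∂Z = 26Z > 0 (assuming positive values)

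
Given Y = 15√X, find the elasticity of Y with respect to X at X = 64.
Elasticity = 1/2

Elasticity = (dY/dX) · (X/Y)

dY/dX = 15/(2·√X)
At X = 64: dY/dX = 15/16, Y = 120

Elasticity = (15/16) · (64 / 120) = 1/2

Interpretation: for a small percentage change in X, the percentage change in Y is approximately 0.50 times as large.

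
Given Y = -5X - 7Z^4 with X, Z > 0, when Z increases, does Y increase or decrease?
Y decreases

Taking the partial derivative:
∂Y/∂Z = -28Z^3

∂Y/∂Z = -28Z^3 < 0 (assuming positive values)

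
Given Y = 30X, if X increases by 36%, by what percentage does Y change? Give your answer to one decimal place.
36.0%

For Y = 30X:
If X → X(1 + 0.36)
Then Y → Y · (1 + 0.36)^1
     = Y · 1.3600

Percentage change = ((1 + 0.36)^1 − 1) × 100% = 36.0%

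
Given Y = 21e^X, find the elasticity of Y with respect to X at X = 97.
Elasticity = 97

Elasticity = (dY/dX) · (X/Y)

dY/dX = 21·e^X
At X = 97: dY/dX = 21·e^97, Y = 21·e^97

Elasticity = (21·e^97) · (97 / (21·e^97)) = 97

Interpretation: for a small percentage change in X, the percentage change in Y is approximately 97.00 times as large.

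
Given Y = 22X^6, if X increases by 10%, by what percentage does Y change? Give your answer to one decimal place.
77.2%

For Y = 22X^6:
If X → X(1 + 0.1)
Then Y → Y · (1 + 0.1)^6
     ≈ Y · 1.7716

Percentage change = ((1 + 0.1)^6 − 1) × 100% ≈ 77.2%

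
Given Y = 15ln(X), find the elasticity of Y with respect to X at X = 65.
Elasticity = 1/ln(65) ≈ 0.2396

Elasticity = (dY/dX) · (X/Y)

dY/dX = 15/X
At X = 65: dY/dX = 3/13, Y = 15·ln(65)

Elasticity = (3/13) · (65 / (15·ln(65))) = 1/ln(65) ≈ 0.2396

Interpretation: for a small percentage change in X, the percentage change in Y is approximately 0.24 times as large.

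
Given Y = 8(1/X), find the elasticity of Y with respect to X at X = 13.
Elasticity = -1

Elasticity = (dY/dX) · (X/Y)

dY/dX = -8/X²
At X = 13: dY/dX = -8/169, Y = 8/13

Elasticity = (-8/169) · (13 / (8/13)) = -1

Interpretation: for a small percentage change in X, the percentage change in Y is approximately -1.00 times as large.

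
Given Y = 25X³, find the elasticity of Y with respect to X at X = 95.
Elasticity = 3

Elasticity = (dY/dX) · (X/Y)

dY/dX = 75·X²
At X = 95: dY/dX = 676875, Y = 21434375

Elasticity = 676875 · (95 / 21434375) = 3

Interpretation: for a small percentage change in X, the percentage change in Y is approximately 3.00 times as large.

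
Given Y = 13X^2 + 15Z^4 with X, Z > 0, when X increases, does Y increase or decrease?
Y increases

Taking the partial derivative:
∂Y/∂X = 26X

∂Y/∂X = 26X > 0 (assuming positive values)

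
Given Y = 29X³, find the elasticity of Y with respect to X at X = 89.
Elasticity = 3

Elasticity = (dY/dX) · (X/Y)

dY/dX = 87·X²
At X = 89: dY/dX = 689127, Y = 20444101

Elasticity = 689127 · (89 / 20444101) = 3

Interpretation: for a small percentage change in X, the percentage change in Y is approximately 3.00 times as large.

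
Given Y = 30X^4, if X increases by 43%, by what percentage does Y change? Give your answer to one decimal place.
318.2%

For Y = 30X^4:
If X → X(1 + 0.43)
Then Y → Y · (1 + 0.43)^4
     ≈ Y · 4.1816

Percentage change = ((1 + 0.43)^4 − 1) × 100% ≈ 318.2%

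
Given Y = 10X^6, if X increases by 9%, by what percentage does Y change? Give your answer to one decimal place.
67.7%

For Y = 10X^6:
If X → X(1 + 0.09)
Then Y → Y · (1 + 0.09)^6
     ≈ Y · 1.6771

Percentage change = ((1 + 0.09)^6 − 1) × 100% ≈ 67.7%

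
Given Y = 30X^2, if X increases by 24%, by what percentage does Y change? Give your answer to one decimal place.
53.8%

For Y = 30X^2:
If X → X(1 + 0.24)
Then Y → Y · (1 + 0.24)^2
     = Y · 1.5376

Percentage change = ((1 + 0.24)^2 − 1) × 100% ≈ 53.8%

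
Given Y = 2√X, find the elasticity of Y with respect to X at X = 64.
Elasticity = 1/2

Elasticity = (dY/dX) · (X/Y)

dY/dX = 1/√X
At X = 64: dY/dX = 1/8, Y = 16

Elasticity = (1/8) · (64 / 16) = 1/2

Interpretation: for a small percentage change in X, the percentage change in Y is approximately 0.50 times as large.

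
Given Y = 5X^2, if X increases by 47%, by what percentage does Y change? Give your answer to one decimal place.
116.1%

For Y = 5X^2:
If X → X(1 + 0.47)
Then Y → Y · (1 + 0.47)^2
     = Y · 2.1609

Percentage change = ((1 + 0.47)^2 − 1) × 100% ≈ 116.1%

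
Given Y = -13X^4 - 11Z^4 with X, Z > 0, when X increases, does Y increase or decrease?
Y decreases

Taking the partial derivative:
∂Y/∂X = -52X^3

∂Y/∂X = -52X^3 < 0 (assuming positive values)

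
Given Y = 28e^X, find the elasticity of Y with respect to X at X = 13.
Elasticity = 13

Elasticity = (dY/dX) · (X/Y)

dY/dX = 28·e^X
At X = 13: dY/dX = 28·e^13, Y = 28·e^13

Elasticity = (28·e^13) · (13 / (28·e^13)) = 13

Interpretation: for a small percentage change in X, the percentage change in Y is approximately 13.00 times as large.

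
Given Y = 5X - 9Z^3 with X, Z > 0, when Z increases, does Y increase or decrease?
Y decreases

Taking the partial derivative:
∂Y/∂Z = -27Z^2

∂Y/∂Z = -27Z^2 < 0 (assuming positive values)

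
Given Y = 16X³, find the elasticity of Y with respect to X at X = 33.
Elasticity = 3

Elasticity = (dY/dX) · (X/Y)

dY/dX = 48·X²
At X = 33: dY/dX = 52272, Y = 574992

Elasticity = 52272 · (33 / 574992) = 3

Interpretation: for a small percentage change in X, the percentage change in Y is approximately 3.00 times as large.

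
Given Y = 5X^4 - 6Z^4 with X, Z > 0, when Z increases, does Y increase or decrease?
Y decreases

Taking the partial derivative:
∂Y/∂Z = -24Z^3

∂Y/∂Z = -24Z^3 < 0 (assuming positive values)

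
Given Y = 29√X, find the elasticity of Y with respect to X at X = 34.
Elasticity = 1/2

Elasticity = (dY/dX) · (X/Y)

dY/dX = 29/(2·√X)
At X = 34: dY/dX = 29·√34/68, Y = 29·√34

Elasticity = (29·√34/68) · (34 / (29·√34)) = 1/2

Interpretation: for a small percentage change in X, the percentage change in Y is approximately 0.50 times as large.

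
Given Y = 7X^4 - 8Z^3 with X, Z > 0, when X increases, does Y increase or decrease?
Y increases

Taking the partial derivative:
∂Y/∂X = 28X^3

∂Y/∂X = 28X^3 > 0 (assuming positive values)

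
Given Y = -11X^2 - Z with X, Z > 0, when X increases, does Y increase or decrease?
Y decreases

Taking the partial derivative:
∂Y/∂X = -22X

∂Y/∂X = -22X < 0 (assuming positive values)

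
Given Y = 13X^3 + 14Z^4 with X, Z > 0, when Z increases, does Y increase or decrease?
Y increases

Taking the partial derivative:
∂Y/∂Z = 56Z^3

∂Y/∂Z = 56Z^3 > 0 (assuming positive values)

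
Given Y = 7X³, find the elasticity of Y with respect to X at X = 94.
Elasticity = 3

Elasticity = (dY/dX) · (X/Y)

dY/dX = 21·X²
At X = 94: dY/dX = 185556, Y = 5814088

Elasticity = 185556 · (94 / 5814088) = 3

Interpretation: for a small percentage change in X, the percentage change in Y is approximately 3.00 times as large.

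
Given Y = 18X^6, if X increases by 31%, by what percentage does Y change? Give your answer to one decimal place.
405.4%

For Y = 18X^6:
If X → X(1 + 0.31)
Then Y → Y · (1 + 0.31)^6
     ≈ Y · 5.0539

Percentage change = ((1 + 0.31)^6 − 1) × 100% ≈ 405.4%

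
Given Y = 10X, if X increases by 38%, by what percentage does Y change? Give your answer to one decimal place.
38.0%

For Y = 10X:
If X → X(1 + 0.38)
Then Y → Y · (1 + 0.38)^1
     = Y · 1.3800

Percentage change = ((1 + 0.38)^1 − 1) × 100% = 38.0%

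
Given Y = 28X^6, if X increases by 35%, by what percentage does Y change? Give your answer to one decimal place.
505.3%

For Y = 28X^6:
If X → X(1 + 0.35)
Then Y → Y · (1 + 0.35)^6
     ≈ Y · 6.0534

Percentage change = ((1 + 0.35)^6 − 1) × 100% ≈ 505.3%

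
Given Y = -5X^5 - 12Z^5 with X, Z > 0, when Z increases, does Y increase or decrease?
Y decreases

Taking the partial derivative:
∂Y/∂Z = -60Z^4

∂Y/∂Z = -60Z^4 < 0 (assuming positive values)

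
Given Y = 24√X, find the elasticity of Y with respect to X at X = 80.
Elasticity = 1/2

Elasticity = (dY/dX) · (X/Y)

dY/dX = 12/√X
At X = 80: dY/dX = 3·√5/5, Y = 96·√5

Elasticity = (3·√5/5) · (80 / (96·√5)) = 1/2

Interpretation: for a small percentage change in X, the percentage change in Y is approximately 0.50 times as large.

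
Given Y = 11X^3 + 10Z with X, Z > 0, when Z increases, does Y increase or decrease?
Y increases

Taking the partial derivative:
∂Y/∂Z = 10

∂Y/∂Z = 10 > 0 (assuming positive values)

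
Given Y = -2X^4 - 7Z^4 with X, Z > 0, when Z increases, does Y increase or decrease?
Y decreases

Taking the partial derivative:
∂Y/∂Z = -28Z^3

∂Y/∂Z = -28Z^3 < 0 (assuming positive values)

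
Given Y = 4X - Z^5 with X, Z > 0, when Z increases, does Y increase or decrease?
Y decreases

Taking the partial derivative:
∂Y/∂Z = -5Z^4

∂Y/∂Z = -5Z^4 < 0 (assuming positive values)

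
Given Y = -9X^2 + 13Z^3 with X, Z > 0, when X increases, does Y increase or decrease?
Y decreases

Taking the partial derivative:
∂Y/∂X = -18X

∂Y/∂X = -18X < 0 (assuming positive values)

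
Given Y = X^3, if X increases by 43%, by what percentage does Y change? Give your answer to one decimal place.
192.4%

For Y = X^3:
If X → X(1 + 0.43)
Then Y → Y · (1 + 0.43)^3
     ≈ Y · 2.9242

Percentage change = ((1 + 0.43)^3 − 1) × 100% ≈ 192.4%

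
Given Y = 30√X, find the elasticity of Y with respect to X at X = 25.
Elasticity = 1/2

Elasticity = (dY/dX) · (X/Y)

dY/dX = 15/√X
At X = 25: dY/dX = 3, Y = 150

Elasticity = 3 · (25 / 150) = 1/2

Interpretation: for a small percentage change in X, the percentage change in Y is approximately 0.50 times as large.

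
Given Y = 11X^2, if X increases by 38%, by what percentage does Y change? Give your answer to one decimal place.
90.4%

For Y = 11X^2:
If X → X(1 + 0.38)
Then Y → Y · (1 + 0.38)^2
     = Y · 1.9044

Percentage change = ((1 + 0.38)^2 − 1) × 100% ≈ 90.4%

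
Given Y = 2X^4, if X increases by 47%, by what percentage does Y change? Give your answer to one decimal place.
366.9%

For Y = 2X^4:
If X → X(1 + 0.47)
Then Y → Y · (1 + 0.47)^4
     ≈ Y · 4.6695

Percentage change = ((1 + 0.47)^4 − 1) × 100% ≈ 366.9%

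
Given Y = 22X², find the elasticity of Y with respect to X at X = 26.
Elasticity = 2

Elasticity = (dY/dX) · (X/Y)

dY/dX = 44·X
At X = 26: dY/dX = 1144, Y = 14872

Elasticity = 1144 · (26 / 14872) = 2

Interpretation: for a small percentage change in X, the percentage change in Y is approximately 2.00 times as large.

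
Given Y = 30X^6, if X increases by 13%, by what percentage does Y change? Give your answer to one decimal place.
108.2%

For Y = 30X^6:
If X → X(1 + 0.13)
Then Y → Y · (1 + 0.13)^6
     ≈ Y · 2.0820

Percentage change = ((1 + 0.13)^6 − 1) × 100% ≈ 108.2%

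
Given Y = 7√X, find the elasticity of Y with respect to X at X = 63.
Elasticity = 1/2

Elasticity = (dY/dX) · (X/Y)

dY/dX = 7/(2·√X)
At X = 63: dY/dX = √7/6, Y = 21·√7

Elasticity = (√7/6) · (63 / (21·√7)) = 1/2

Interpretation: for a small percentage change in X, the percentage change in Y is approximately 0.50 times as large.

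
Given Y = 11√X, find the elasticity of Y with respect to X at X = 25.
Elasticity = 1/2

Elasticity = (dY/dX) · (X/Y)

dY/dX = 11/(2·√X)
At X = 25: dY/dX = 11/10, Y = 55

Elasticity = (11/10) · (25 / 55) = 1/2

Interpretation: for a small percentage change in X, the percentage change in Y is approximately 0.50 times as large.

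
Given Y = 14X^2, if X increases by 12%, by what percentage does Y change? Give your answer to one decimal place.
25.4%

For Y = 14X^2:
If X → X(1 + 0.12)
Then Y → Y · (1 + 0.12)^2
     = Y · 1.2544

Percentage change = ((1 + 0.12)^2 − 1) × 100% ≈ 25.4%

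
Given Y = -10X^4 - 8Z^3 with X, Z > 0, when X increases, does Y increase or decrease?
Y decreases

Taking the partial derivative:
∂Y/∂X = -40X^3

∂Y/∂X = -40X^3 < 0 (assuming positive values)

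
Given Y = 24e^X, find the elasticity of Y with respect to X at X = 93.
Elasticity = 93

Elasticity = (dY/dX) · (X/Y)

dY/dX = 24·e^X
At X = 93: dY/dX = 24·e^93, Y = 24·e^93

Elasticity = (24·e^93) · (93 / (24·e^93)) = 93

Interpretation: for a small percentage change in X, the percentage change in Y is approximately 93.00 times as large.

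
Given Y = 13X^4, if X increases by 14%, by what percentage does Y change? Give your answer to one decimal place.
68.9%

For Y = 13X^4:
If X → X(1 + 0.14)
Then Y → Y · (1 + 0.14)^4
     ≈ Y · 1.6890

Percentage change = ((1 + 0.14)^4 − 1) × 100% ≈ 68.9%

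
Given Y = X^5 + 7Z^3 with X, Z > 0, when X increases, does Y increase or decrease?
Y increases

Taking the partial derivative:
∂Y/∂X = 5X^4

∂Y/∂X = 5X^4 > 0 (assuming positive values)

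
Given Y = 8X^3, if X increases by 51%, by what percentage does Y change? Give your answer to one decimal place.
244.3%

For Y = 8X^3:
If X → X(1 + 0.51)
Then Y → Y · (1 + 0.51)^3
     ≈ Y · 3.4430

Percentage change = ((1 + 0.51)^3 − 1) × 100% ≈ 244.3%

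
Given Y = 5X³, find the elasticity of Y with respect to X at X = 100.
Elasticity = 3

Elasticity = (dY/dX) · (X/Y)

dY/dX = 15·X²
At X = 100: dY/dX = 150000, Y = 5000000

Elasticity = 150000 · (100 / 5000000) = 3

Interpretation: for a small percentage change in X, the percentage change in Y is approximately 3.00 times as large.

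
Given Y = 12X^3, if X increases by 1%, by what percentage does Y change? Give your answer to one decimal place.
3.0%

For Y = 12X^3:
If X → X(1 + 0.01)
Then Y → Y · (1 + 0.01)^3
     ≈ Y · 1.0303

Percentage change = ((1 + 0.01)^3 − 1) × 100% ≈ 3.0%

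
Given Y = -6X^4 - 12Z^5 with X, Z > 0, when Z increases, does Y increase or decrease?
Y decreases

Taking the partial derivative:
∂Y/∂Z = -60Z^4

∂Y/∂Z = -60Z^4 < 0 (assuming positive values)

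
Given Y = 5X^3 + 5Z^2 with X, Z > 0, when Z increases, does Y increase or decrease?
Y increases

Taking the partial derivative:
∂Y/∂Z = 10Z

∂Y/∂Z = 10Z > 0 (assuming positive values)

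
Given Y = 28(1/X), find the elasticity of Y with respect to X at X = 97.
Elasticity = -1

Elasticity = (dY/dX) · (X/Y)

dY/dX = -28/X²
At X = 97: dY/dX = -28/9409, Y = 28/97

Elasticity = (-28/9409) · (97 / (28/97)) = -1

Interpretation: for a small percentage change in X, the percentage change in Y is approximately -1.00 times as large.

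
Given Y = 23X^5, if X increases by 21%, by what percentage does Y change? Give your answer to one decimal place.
159.4%

For Y = 23X^5:
If X → X(1 + 0.21)
Then Y → Y · (1 + 0.21)^5
     ≈ Y · 2.5937

Percentage change = ((1 + 0.21)^5 − 1) × 100% ≈ 159.4%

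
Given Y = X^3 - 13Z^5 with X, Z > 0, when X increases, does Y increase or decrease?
Y increases

Taking the partial derivative:
∂Y/∂X = 3X^2

∂Y/∂X = 3X^2 > 0 (assuming positive values)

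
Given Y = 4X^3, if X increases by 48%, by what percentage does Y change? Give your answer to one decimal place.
224.2%

For Y = 4X^3:
If X → X(1 + 0.48)
Then Y → Y · (1 + 0.48)^3
     ≈ Y · 3.2418

Percentage change = ((1 + 0.48)^3 − 1) × 100% ≈ 224.2%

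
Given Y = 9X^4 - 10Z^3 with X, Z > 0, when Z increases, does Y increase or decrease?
Y decreases

Taking the partial derivative:
∂Y/∂Z = -30Z^2

∂Y/∂Z = -30Z^2 < 0 (assuming positive values)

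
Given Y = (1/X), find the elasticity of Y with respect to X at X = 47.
Elasticity = -1

Elasticity = (dY/dX) · (X/Y)

dY/dX = -1/X²
At X = 47: dY/dX = -1/2209, Y = 1/47

Elasticity = (-1/2209) · (47 / (1/47)) = -1

Interpretation: for a small percentage change in X, the percentage change in Y is approximately -1.00 times as large.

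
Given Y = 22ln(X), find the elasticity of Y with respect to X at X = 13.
Elasticity = 1/ln(13) ≈ 0.3899

Elasticity = (dY/dX) · (X/Y)

dY/dX = 22/X
At X = 13: dY/dX = 22/13, Y = 22·ln(13)

Elasticity = (22/13) · (13 / (22·ln(13))) = 1/ln(13) ≈ 0.3899

Interpretation: for a small percentage change in X, the percentage change in Y is approximately 0.39 times as large.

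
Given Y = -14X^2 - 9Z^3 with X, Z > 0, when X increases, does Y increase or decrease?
Y decreases

Taking the partial derivative:
∂Y/∂X = -28X

∂Y/∂X = -28X < 0 (assuming positive values)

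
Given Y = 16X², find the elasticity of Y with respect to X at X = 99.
Elasticity = 2

Elasticity = (dY/dX) · (X/Y)

dY/dX = 32·X
At X = 99: dY/dX = 3168, Y = 156816

Elasticity = 3168 · (99 / 156816) = 2

Interpretation: for a small percentage change in X, the percentage change in Y is approximately 2.00 times as large.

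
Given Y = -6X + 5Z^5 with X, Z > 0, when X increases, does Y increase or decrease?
Y decreases

Taking the partial derivative:
∂Y/∂X = -6

∂Y/∂X = -6 < 0 (assuming positive values)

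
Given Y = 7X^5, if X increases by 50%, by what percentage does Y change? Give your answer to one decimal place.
659.4%

For Y = 7X^5:
If X → X(1 + 0.5)
Then Y → Y · (1 + 0.5)^5
     ≈ Y · 7.5938

Percentage change = ((1 + 0.5)^5 − 1) × 100% ≈ 659.4%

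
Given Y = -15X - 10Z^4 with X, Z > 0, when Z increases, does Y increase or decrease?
Y decreases

Taking the partial derivative:
∂Y/∂Z = -40Z^3

∂Y/∂Z = -40Z^3 < 0 (assuming positive values)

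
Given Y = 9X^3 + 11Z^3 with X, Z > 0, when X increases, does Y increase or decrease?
Y increases

Taking the partial derivative:
∂Y/∂X = 27X^2

∂Y/∂X = 27X^2 > 0 (assuming positive values)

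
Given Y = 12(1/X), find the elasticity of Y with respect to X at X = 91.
Elasticity = -1

Elasticity = (dY/dX) · (X/Y)

dY/dX = -12/X²
At X = 91: dY/dX = -12/8281, Y = 12/91

Elasticity = (-12/8281) · (91 / (12/91)) = -1

Interpretation: for a small percentage change in X, the percentage change in Y is approximately -1.00 times as large.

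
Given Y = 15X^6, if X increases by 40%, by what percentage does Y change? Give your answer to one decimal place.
653.0%

For Y = 15X^6:
If X → X(1 + 0.4)
Then Y → Y · (1 + 0.4)^6
     ≈ Y · 7.5295

Percentage change = ((1 + 0.4)^6 − 1) × 100% ≈ 653.0%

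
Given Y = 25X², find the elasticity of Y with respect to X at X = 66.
Elasticity = 2

Elasticity = (dY/dX) · (X/Y)

dY/dX = 50·X
At X = 66: dY/dX = 3300, Y = 108900

Elasticity = 3300 · (66 / 108900) = 2

Interpretation: for a small percentage change in X, the percentage change in Y is approximately 2.00 times as large.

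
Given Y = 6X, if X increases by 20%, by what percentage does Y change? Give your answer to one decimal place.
20.0%

For Y = 6X:
If X → X(1 + 0.2)
Then Y → Y · (1 + 0.2)^1
     = Y · 1.2000

Percentage change = ((1 + 0.2)^1 − 1) × 100% = 20.0%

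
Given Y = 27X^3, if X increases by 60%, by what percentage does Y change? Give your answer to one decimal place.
309.6%

For Y = 27X^3:
If X → X(1 + 0.6)
Then Y → Y · (1 + 0.6)^3
     = Y · 4.0960

Percentage change = ((1 + 0.6)^3 − 1) × 100% = 309.6%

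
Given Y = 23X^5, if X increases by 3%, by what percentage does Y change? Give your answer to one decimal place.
15.9%

For Y = 23X^5:
If X → X(1 + 0.03)
Then Y → Y · (1 + 0.03)^5
     ≈ Y · 1.1593

Percentage change = ((1 + 0.03)^5 − 1) × 100% ≈ 15.9%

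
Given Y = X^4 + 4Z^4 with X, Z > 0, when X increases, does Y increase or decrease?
Y increases

Taking the partial derivative:
∂Y/∂X = 4X^3

∂Y/∂X = 4X^3 > 0 (assuming positive values)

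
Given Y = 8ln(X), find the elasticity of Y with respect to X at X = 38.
Elasticity = 1/ln(38) ≈ 0.2749

Elasticity = (dY/dX) · (X/Y)

dY/dX = 8/X
At X = 38: dY/dX = 4/19, Y = 8·ln(38)

Elasticity = (4/19) · (38 / (8·ln(38))) = 1/ln(38) ≈ 0.2749

Interpretation: for a small percentage change in X, the percentage change in Y is approximately 0.27 times as large.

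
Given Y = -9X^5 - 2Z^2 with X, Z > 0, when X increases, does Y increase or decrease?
Y decreases

Taking the partial derivative:
∂Y/∂X = -45X^4

∂Y/∂X = -45X^4 < 0 (assuming positive values)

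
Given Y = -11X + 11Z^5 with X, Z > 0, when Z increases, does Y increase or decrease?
Y increases

Taking the partial derivative:
∂Y/∂Z = 55Z^4

∂Y/∂Z = 55Z^4 > 0 (assuming positive values)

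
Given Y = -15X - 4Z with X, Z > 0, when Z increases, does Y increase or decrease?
Y decreases

Taking the partial derivative:
∂Y/∂Z = -4

∂Y/∂Z = -4 < 0 (assuming positive values)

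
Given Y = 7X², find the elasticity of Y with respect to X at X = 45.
Elasticity = 2

Elasticity = (dY/dX) · (X/Y)

dY/dX = 14·X
At X = 45: dY/dX = 630, Y = 14175

Elasticity = 630 · (45 / 14175) = 2

Interpretation: for a small percentage change in X, the percentage change in Y is approximately 2.00 times as large.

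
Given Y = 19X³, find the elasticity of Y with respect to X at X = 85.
Elasticity = 3

Elasticity = (dY/dX) · (X/Y)

dY/dX = 57·X²
At X = 85: dY/dX = 411825, Y = 11668375

Elasticity = 411825 · (85 / 11668375) = 3

Interpretation: for a small percentage change in X, the percentage change in Y is approximately 3.00 times as large.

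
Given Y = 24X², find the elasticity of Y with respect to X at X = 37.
Elasticity = 2

Elasticity = (dY/dX) · (X/Y)

dY/dX = 48·X
At X = 37: dY/dX = 1776, Y = 32856

Elasticity = 1776 · (37 / 32856) = 2

Interpretation: for a small percentage change in X, the percentage change in Y is approximately 2.00 times as large.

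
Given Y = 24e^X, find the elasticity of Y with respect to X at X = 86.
Elasticity = 86

Elasticity = (dY/dX) · (X/Y)

dY/dX = 24·e^X
At X = 86: dY/dX = 24·e^86, Y = 24·e^86

Elasticity = (24·e^86) · (86 / (24·e^86)) = 86

Interpretation: for a small percentage change in X, the percentage change in Y is approximately 86.00 times as large.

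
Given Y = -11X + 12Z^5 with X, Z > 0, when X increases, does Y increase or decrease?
Y decreases

Taking the partial derivative:
∂Y/∂X = -11

∂Y/∂X = -11 < 0 (assuming positive values)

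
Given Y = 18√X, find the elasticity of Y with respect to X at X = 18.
Elasticity = 1/2

Elasticity = (dY/dX) · (X/Y)

dY/dX = 9/√X
At X = 18: dY/dX = 3·√2/2, Y = 54·√2

Elasticity = (3·√2/2) · (18 / (54·√2)) = 1/2

Interpretation: for a small percentage change in X, the percentage change in Y is approximately 0.50 times as large.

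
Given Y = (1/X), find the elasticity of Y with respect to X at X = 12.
Elasticity = -1

Elasticity = (dY/dX) · (X/Y)

dY/dX = -1/X²
At X = 12: dY/dX = -1/144, Y = 1/12

Elasticity = (-1/144) · (12 / (1/12)) = -1

Interpretation: for a small percentage change in X, the percentage change in Y is approximately -1.00 times as large.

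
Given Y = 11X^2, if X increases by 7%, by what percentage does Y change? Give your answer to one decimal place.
14.5%

For Y = 11X^2:
If X → X(1 + 0.07)
Then Y → Y · (1 + 0.07)^2
     = Y · 1.1449

Percentage change = ((1 + 0.07)^2 − 1) × 100% ≈ 14.5%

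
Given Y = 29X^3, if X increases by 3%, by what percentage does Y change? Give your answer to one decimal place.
9.3%

For Y = 29X^3:
If X → X(1 + 0.03)
Then Y → Y · (1 + 0.03)^3
     ≈ Y · 1.0927

Percentage change = ((1 + 0.03)^3 − 1) × 100% ≈ 9.3%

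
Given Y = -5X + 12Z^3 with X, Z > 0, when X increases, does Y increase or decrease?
Y decreases

Taking the partial derivative:
∂Y/∂X = -5

∂Y/∂X = -5 < 0 (assuming positive values)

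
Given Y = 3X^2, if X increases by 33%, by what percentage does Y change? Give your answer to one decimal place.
76.9%

For Y = 3X^2:
If X → X(1 + 0.33)
Then Y → Y · (1 + 0.33)^2
     = Y · 1.7689

Percentage change = ((1 + 0.33)^2 − 1) × 100% ≈ 76.9%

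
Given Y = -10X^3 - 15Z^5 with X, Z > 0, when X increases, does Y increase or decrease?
Y decreases

Taking the partial derivative:
∂Y/∂X = -30X^2

∂Y/∂X = -30X^2 < 0 (assuming positive values)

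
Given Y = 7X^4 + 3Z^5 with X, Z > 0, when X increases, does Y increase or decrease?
Y increases

Taking the partial derivative:
∂Y/∂X = 28X^3

∂Y/∂X = 28X^3 > 0 (assuming positive values)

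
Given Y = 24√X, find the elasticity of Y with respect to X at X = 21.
Elasticity = 1/2

Elasticity = (dY/dX) · (X/Y)

dY/dX = 12/√X
At X = 21: dY/dX = 4·√21/7, Y = 24·√21

Elasticity = (4·√21/7) · (21 / (24·√21)) = 1/2

Interpretation: for a small percentage change in X, the percentage change in Y is approximately 0.50 times as large.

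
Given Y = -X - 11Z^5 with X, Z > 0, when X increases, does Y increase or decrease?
Y decreases

Taking the partial derivative:
∂Y/∂X = -1

∂Y/∂X = -1 < 0 (assuming positive values)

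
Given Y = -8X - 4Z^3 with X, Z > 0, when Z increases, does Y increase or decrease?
Y decreases

Taking the partial derivative:
∂Y/∂Z = -12Z^2

∂Y/∂Z = -12Z^2 < 0 (assuming positive values)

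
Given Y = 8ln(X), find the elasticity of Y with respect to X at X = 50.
Elasticity = 1/ln(50) ≈ 0.2556

Elasticity = (dY/dX) · (X/Y)

dY/dX = 8/X
At X = 50: dY/dX = 4/25, Y = 8·ln(50)

Elasticity = (4/25) · (50 / (8·ln(50))) = 1/ln(50) ≈ 0.2556

Interpretation: for a small percentage change in X, the percentage change in Y is approximately 0.26 times as large.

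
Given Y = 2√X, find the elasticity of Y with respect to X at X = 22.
Elasticity = 1/2

Elasticity = (dY/dX) · (X/Y)

dY/dX = 1/√X
At X = 22: dY/dX = √22/22, Y = 2·√22

Elasticity = (√22/22) · (22 / (2·√22)) = 1/2

Interpretation: for a small percentage change in X, the percentage change in Y is approximately 0.50 times as large.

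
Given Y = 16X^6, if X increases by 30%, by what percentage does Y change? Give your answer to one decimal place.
382.7%

For Y = 16X^6:
If X → X(1 + 0.3)
Then Y → Y · (1 + 0.3)^6
     ≈ Y · 4.8268

Percentage change = ((1 + 0.3)^6 − 1) × 100% ≈ 382.7%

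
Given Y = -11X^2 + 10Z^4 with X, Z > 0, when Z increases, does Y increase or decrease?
Y increases

Taking the partial derivative:
∂Y/∂Z = 40Z^3

∂Y/∂Z = 40Z^3 > 0 (assuming positive values)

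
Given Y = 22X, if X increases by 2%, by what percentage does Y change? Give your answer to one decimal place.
2.0%

For Y = 22X:
If X → X(1 + 0.02)
Then Y → Y · (1 + 0.02)^1
     = Y · 1.0200

Percentage change = ((1 + 0.02)^1 − 1) × 100% = 2.0%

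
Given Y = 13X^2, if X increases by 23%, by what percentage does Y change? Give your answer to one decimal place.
51.3%

For Y = 13X^2:
If X → X(1 + 0.23)
Then Y → Y · (1 + 0.23)^2
     = Y · 1.5129

Percentage change = ((1 + 0.23)^2 − 1) × 100% ≈ 51.3%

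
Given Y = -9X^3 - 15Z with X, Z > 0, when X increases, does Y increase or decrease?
Y decreases

Taking the partial derivative:
∂Y/∂X = -27X^2

∂Y/∂X = -27X^2 < 0 (assuming positive values)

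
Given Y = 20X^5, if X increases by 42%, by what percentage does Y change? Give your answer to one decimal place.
477.4%

For Y = 20X^5:
If X → X(1 + 0.42)
Then Y → Y · (1 + 0.42)^5
     ≈ Y · 5.7735

Percentage change = ((1 + 0.42)^5 − 1) × 100% ≈ 477.4%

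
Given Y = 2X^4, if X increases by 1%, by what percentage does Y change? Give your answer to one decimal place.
4.1%

For Y = 2X^4:
If X → X(1 + 0.01)
Then Y → Y · (1 + 0.01)^4
     ≈ Y · 1.0406

Percentage change = ((1 + 0.01)^4 − 1) × 100% ≈ 4.1%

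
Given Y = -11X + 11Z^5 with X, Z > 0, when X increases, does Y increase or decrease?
Y decreases

Taking the partial derivative:
∂Y/∂X = -11

∂Y/∂X = -11 < 0 (assuming positive values)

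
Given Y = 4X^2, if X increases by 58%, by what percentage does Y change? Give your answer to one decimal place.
149.6%

For Y = 4X^2:
If X → X(1 + 0.58)
Then Y → Y · (1 + 0.58)^2
     = Y · 2.4964

Percentage change = ((1 + 0.58)^2 − 1) × 100% ≈ 149.6%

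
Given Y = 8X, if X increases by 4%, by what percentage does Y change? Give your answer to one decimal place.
4.0%

For Y = 8X:
If X → X(1 + 0.04)
Then Y → Y · (1 + 0.04)^1
     = Y · 1.0400

Percentage change = ((1 + 0.04)^1 − 1) × 100% = 4.0%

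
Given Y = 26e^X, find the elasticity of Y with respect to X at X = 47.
Elasticity = 47

Elasticity = (dY/dX) · (X/Y)

dY/dX = 26·e^X
At X = 47: dY/dX = 26·e^47, Y = 26·e^47

Elasticity = (26·e^47) · (47 / (26·e^47)) = 47

Interpretation: for a small percentage change in X, the percentage change in Y is approximately 47.00 times as large.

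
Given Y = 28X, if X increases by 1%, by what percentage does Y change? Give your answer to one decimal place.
1.0%

For Y = 28X:
If X → X(1 + 0.01)
Then Y → Y · (1 + 0.01)^1
     = Y · 1.0100

Percentage change = ((1 + 0.01)^1 − 1) × 100% = 1.0%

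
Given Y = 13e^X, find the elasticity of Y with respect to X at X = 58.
Elasticity = 58

Elasticity = (dY/dX) · (X/Y)

dY/dX = 13·e^X
At X = 58: dY/dX = 13·e^58, Y = 13·e^58

Elasticity = (13·e^58) · (58 / (13·e^58)) = 58

Interpretation: for a small percentage change in X, the percentage change in Y is approximately 58.00 times as large.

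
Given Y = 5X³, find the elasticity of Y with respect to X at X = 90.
Elasticity = 3

Elasticity = (dY/dX) · (X/Y)

dY/dX = 15·X²
At X = 90: dY/dX = 121500, Y = 3645000

Elasticity = 121500 · (90 / 3645000) = 3

Interpretation: for a small percentage change in X, the percentage change in Y is approximately 3.00 times as large.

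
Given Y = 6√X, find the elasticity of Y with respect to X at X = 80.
Elasticity = 1/2

Elasticity = (dY/dX) · (X/Y)

dY/dX = 3/√X
At X = 80: dY/dX = 3·√5/20, Y = 24·√5

Elasticity = (3·√5/20) · (80 / (24·√5)) = 1/2

Interpretation: for a small percentage change in X, the percentage change in Y is approximately 0.50 times as large.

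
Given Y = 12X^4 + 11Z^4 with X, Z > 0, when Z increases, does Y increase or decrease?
Y increases

Taking the partial derivative:
∂Y/∂Z = 44Z^3

∂Y/∂Z = 44Z^3 > 0 (assuming positive values)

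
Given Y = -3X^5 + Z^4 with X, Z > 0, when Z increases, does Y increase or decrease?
Y increases

Taking the partial derivative:
∂Y/∂Z = 4Z^3

∂Y/∂Z = 4Z^3 > 0 (assuming positive values)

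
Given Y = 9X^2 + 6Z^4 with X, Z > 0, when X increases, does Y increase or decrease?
Y increases

Taking the partial derivative:
∂Y/∂X = 18X

∂Y/∂X = 18X > 0 (assuming positive values)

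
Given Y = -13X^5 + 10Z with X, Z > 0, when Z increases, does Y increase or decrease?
Y increases

Taking the partial derivative:
∂Y/∂Z = 10

∂Y/∂Z = 10 > 0 (assuming positive values)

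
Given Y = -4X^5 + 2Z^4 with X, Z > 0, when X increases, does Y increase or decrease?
Y decreases

Taking the partial derivative:
∂Y/∂X = -20X^4

∂Y/∂X = -20X^4 < 0 (assuming positive values)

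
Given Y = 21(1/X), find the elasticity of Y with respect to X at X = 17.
Elasticity = -1

Elasticity = (dY/dX) · (X/Y)

dY/dX = -21/X²
At X = 17: dY/dX = -21/289, Y = 21/17

Elasticity = (-21/289) · (17 / (21/17)) = -1

Interpretation: for a small percentage change in X, the percentage change in Y is approximately -1.00 times as large.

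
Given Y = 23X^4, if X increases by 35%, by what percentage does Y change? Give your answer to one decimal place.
232.2%

For Y = 23X^4:
If X → X(1 + 0.35)
Then Y → Y · (1 + 0.35)^4
     ≈ Y · 3.3215

Percentage change = ((1 + 0.35)^4 − 1) × 100% ≈ 232.2%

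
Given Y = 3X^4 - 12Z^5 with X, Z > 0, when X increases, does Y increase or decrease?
Y increases

Taking the partial derivative:
∂Y/∂X = 12X^3

∂Y/∂X = 12X^3 > 0 (assuming positive values)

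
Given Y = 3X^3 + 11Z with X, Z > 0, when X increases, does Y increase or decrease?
Y increases

Taking the partial derivative:
∂Y/∂X = 9X^2

∂Y/∂X = 9X^2 > 0 (assuming positive values)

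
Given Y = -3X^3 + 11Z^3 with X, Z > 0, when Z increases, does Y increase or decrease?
Y increases

Taking the partial derivative:
∂Y/∂Z = 33Z^2

∂Y/∂Z = 33Z^2 > 0 (assuming positive values)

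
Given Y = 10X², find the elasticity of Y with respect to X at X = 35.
Elasticity = 2

Elasticity = (dY/dX) · (X/Y)

dY/dX = 20·X
At X = 35: dY/dX = 700, Y = 12250

Elasticity = 700 · (35 / 12250) = 2

Interpretation: for a small percentage change in X, the percentage change in Y is approximately 2.00 times as large.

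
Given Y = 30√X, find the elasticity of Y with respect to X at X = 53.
Elasticity = 1/2

Elasticity = (dY/dX) · (X/Y)

dY/dX = 15/√X
At X = 53: dY/dX = 15·√53/53, Y = 30·√53

Elasticity = (15·√53/53) · (53 / (30·√53)) = 1/2

Interpretation: for a small percentage change in X, the percentage change in Y is approximately 0.50 times as large.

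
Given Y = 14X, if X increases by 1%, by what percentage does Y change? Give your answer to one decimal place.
1.0%

For Y = 14X:
If X → X(1 + 0.01)
Then Y → Y · (1 + 0.01)^1
     = Y · 1.0100

Percentage change = ((1 + 0.01)^1 − 1) × 100% = 1.0%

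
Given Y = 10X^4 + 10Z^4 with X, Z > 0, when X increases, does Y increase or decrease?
Y increases

Taking the partial derivative:
∂Y/∂X = 40X^3

∂Y/∂X = 40X^3 > 0 (assuming positive values)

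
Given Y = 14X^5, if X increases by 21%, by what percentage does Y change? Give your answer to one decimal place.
159.4%

For Y = 14X^5:
If X → X(1 + 0.21)
Then Y → Y · (1 + 0.21)^5
     ≈ Y · 2.5937

Percentage change = ((1 + 0.21)^5 − 1) × 100% ≈ 159.4%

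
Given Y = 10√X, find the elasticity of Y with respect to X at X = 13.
Elasticity = 1/2

Elasticity = (dY/dX) · (X/Y)

dY/dX = 5/√X
At X = 13: dY/dX = 5·√13/13, Y = 10·√13

Elasticity = (5·√13/13) · (13 / (10·√13)) = 1/2

Interpretation: for a small percentage change in X, the percentage change in Y is approximately 0.50 times as large.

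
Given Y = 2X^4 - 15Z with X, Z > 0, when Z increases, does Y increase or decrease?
Y decreases

Taking the partial derivative:
∂Y/∂Z = -15

∂Y/∂Z = -15 < 0 (assuming positive values)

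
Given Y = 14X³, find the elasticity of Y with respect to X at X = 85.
Elasticity = 3

Elasticity = (dY/dX) · (X/Y)

dY/dX = 42·X²
At X = 85: dY/dX = 303450, Y = 8597750

Elasticity = 303450 · (85 / 8597750) = 3

Interpretation: for a small percentage change in X, the percentage change in Y is approximately 3.00 times as large.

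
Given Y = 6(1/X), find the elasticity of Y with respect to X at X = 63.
Elasticity = -1

Elasticity = (dY/dX) · (X/Y)

dY/dX = -6/X²
At X = 63: dY/dX = -2/1323, Y = 2/21

Elasticity = (-2/1323) · (63 / (2/21)) = -1

Interpretation: for a small percentage change in X, the percentage change in Y is approximately -1.00 times as large.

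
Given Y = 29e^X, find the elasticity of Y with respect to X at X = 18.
Elasticity = 18

Elasticity = (dY/dX) · (X/Y)

dY/dX = 29·e^X
At X = 18: dY/dX = 29·e^18, Y = 29·e^18

Elasticity = (29·e^18) · (18 / (29·e^18)) = 18

Interpretation: for a small percentage change in X, the percentage change in Y is approximately 18.00 times as large.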